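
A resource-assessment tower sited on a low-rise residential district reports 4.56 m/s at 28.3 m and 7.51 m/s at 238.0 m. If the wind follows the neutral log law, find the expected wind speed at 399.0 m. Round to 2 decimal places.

8.23 m/s

Log law: V ∝ ln(z/z₀). From the pair, with r = V₁/V₂ = 0.60719,
ln z₀ = (ln z₁ − r·ln z₂)/(1 − r) = (3.3429 − 0.60719×5.4723)/0.39281 = 0.0513 → z₀ = 1.053 m
V₃ = V₁ · ln(z₃/z₀)/ln(z₁/z₀) = 4.56 × 5.9377/3.2916 = 8.2258 m/s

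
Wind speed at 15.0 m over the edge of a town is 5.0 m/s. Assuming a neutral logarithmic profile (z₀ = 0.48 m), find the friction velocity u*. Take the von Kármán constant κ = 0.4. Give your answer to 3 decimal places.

Log law: V(z) = (u*/κ) · ln(z/z₀) ⇒ u* = κ · V / ln(z/z₀)
u* = 0.4 × 5.0 / ln(15.0/0.48) = 0.4 × 5.0 / 3.4420
   = 2.0000 / 3.4420 = 0.5811 m/s

u* ≈ 0.581 m/s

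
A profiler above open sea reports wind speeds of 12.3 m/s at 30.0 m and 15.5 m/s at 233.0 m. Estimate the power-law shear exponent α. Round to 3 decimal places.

α ≈ 0.113

Power law: V₂/V₁ = (z₂/z₁)^α ⇒ α = ln(V₂/V₁) / ln(z₂/z₁)
α = ln(15.5/12.3) / ln(233.0/30.0) = ln(1.2602) / ln(7.7667)
  = 0.23124 / 2.04984 = 0.11281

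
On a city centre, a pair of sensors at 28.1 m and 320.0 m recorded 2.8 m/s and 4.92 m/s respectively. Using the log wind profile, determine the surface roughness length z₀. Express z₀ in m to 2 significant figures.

z₀ ≈ 1.1 m

Log law: V(z) ∝ ln(z/z₀). With r = V₁/V₂ = 2.8/4.92 = 0.56911,
r · ln(z₂/z₀) = ln(z₁/z₀) ⇒ ln z₀ = (ln z₁ − r·ln z₂)/(1 − r)
ln z₀ = (3.33577 − 0.56911×5.76832) / 0.43089 = 0.1230
z₀ = exp(0.1230) = 1.131 m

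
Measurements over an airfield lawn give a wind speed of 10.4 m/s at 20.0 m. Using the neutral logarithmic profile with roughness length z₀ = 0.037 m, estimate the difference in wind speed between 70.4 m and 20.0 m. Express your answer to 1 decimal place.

Log law: V₂ = V₁ · ln(z₂/z₀)/ln(z₁/z₀) = 10.4 × 7.5510/6.2926 = 12.4799 m/s
ΔV = 12.4799 − 10.4 = 2.0799 m/s

2.1 m/s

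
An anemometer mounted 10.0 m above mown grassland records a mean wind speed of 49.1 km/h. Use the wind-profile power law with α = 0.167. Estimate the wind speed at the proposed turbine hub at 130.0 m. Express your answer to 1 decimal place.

Power-law profile: V₂ = V₁ · (z₂/z₁)^α
V₂ = 49.1 × (130.0/10.0)^0.167 = 49.1 × (13.0000)^0.167
    = 49.1 × 1.5347 = 75.3546 km/h

75.4 km/h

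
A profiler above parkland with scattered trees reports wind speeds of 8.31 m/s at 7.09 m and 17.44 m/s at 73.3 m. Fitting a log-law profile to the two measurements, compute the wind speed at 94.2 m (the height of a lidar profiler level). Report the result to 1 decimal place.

18.4 m/s

Log law: V ∝ ln(z/z₀). From the pair, with r = V₁/V₂ = 0.47649,
ln z₀ = (ln z₁ − r·ln z₂)/(1 − r) = (1.9587 − 0.47649×4.2946)/0.52351 = -0.1674 → z₀ = 0.8459 m
V₃ = V₁ · ln(z₃/z₀)/ln(z₁/z₀) = 8.31 × 4.7128/2.1261 = 18.4205 m/s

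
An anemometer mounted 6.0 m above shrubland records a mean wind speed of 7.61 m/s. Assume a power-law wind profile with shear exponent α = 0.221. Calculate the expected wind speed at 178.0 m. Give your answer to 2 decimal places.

16.10 m/s

Power-law profile: V₂ = V₁ · (z₂/z₁)^α
V₂ = 7.61 × (178.0/6.0)^0.221 = 7.61 × (29.6667)^0.221
    = 7.61 × 2.1153 = 16.0974 m/s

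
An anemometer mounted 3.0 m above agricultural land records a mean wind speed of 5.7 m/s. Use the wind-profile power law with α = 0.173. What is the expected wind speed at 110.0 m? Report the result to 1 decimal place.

10.6 m/s

Power-law profile: V₂ = V₁ · (z₂/z₁)^α
V₂ = 5.7 × (110.0/3.0)^0.173 = 5.7 × (36.6667)^0.173
    = 5.7 × 1.8647 = 10.6290 m/s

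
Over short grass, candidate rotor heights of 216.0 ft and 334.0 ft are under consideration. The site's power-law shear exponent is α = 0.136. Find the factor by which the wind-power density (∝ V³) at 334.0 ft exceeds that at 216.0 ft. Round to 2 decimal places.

1.19

Speed ratio: V_B/V_A = (z_B/z_A)^α = (334.0/216.0)^0.136 = (1.5463)^0.136 = 1.06107
Power-density ratio: P_B/P_A = (V_B/V_A)³ = (1.06107)³ = 1.19462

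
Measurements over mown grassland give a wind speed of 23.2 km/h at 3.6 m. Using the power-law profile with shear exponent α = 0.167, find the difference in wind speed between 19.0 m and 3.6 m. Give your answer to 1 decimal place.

Power law: V₂ = V₁ · (z₂/z₁)^α = 23.2 × (5.2778)^0.167 = 30.6293 km/h
ΔV = 30.6293 − 23.2 = 7.4293 km/h

7.4 km/h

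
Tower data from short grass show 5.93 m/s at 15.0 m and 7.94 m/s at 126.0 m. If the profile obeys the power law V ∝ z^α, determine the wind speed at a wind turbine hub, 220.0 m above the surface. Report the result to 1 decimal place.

8.6 m/s

First find α: α = ln(V₂/V₁)/ln(z₂/z₁) = ln(7.94/5.93)/ln(126.0/15.0) = 0.29189/2.12823 = 0.1372
Extrapolate from 126.0 m to 220.0 m: V₃ = 7.94 × (220.0/126.0)^0.1372 = 7.94 × 1.0794 = 8.5707 m/s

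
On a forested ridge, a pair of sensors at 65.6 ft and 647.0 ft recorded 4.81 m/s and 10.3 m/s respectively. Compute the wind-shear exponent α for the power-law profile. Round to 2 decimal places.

α ≈ 0.33

Power law: V₂/V₁ = (z₂/z₁)^α ⇒ α = ln(V₂/V₁) / ln(z₂/z₁)
α = ln(10.3/4.81) / ln(647.0/65.6) = ln(2.1414) / ln(9.8628)
  = 0.76145 / 2.28877 = 0.33269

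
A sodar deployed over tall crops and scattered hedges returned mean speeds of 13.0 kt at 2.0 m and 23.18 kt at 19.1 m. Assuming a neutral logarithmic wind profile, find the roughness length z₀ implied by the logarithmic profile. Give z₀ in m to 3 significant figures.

Log law: V(z) ∝ ln(z/z₀). With r = V₁/V₂ = 13.0/23.18 = 0.56083,
r · ln(z₂/z₀) = ln(z₁/z₀) ⇒ ln z₀ = (ln z₁ − r·ln z₂)/(1 − r)
ln z₀ = (0.69315 − 0.56083×2.94969) / 0.43917 = -2.1885
z₀ = exp(-2.1885) = 0.1121 m

z₀ ≈ 0.112 m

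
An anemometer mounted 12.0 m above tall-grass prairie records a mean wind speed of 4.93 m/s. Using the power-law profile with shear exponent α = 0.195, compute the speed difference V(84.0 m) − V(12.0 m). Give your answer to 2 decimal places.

2.28 m/s

Power law: V₂ = V₁ · (z₂/z₁)^α = 4.93 × (7.0000)^0.195 = 7.2051 m/s
ΔV = 7.2051 − 4.93 = 2.2751 m/s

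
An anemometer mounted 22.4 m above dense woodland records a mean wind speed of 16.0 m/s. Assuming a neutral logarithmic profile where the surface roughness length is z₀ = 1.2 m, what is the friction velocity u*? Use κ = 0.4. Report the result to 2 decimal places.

u* ≈ 2.19 m/s

Log law: V(z) = (u*/κ) · ln(z/z₀) ⇒ u* = κ · V / ln(z/z₀)
u* = 0.4 × 16.0 / ln(22.4/1.2) = 0.4 × 16.0 / 2.9267
   = 6.4000 / 2.9267 = 2.1867 m/s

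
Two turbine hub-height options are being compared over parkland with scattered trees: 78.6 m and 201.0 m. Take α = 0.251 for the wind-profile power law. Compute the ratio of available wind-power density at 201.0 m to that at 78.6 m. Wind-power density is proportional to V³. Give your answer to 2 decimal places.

Speed ratio: V_B/V_A = (z_B/z_A)^α = (201.0/78.6)^0.251 = (2.5573)^0.251 = 1.26576
Power-density ratio: P_B/P_A = (V_B/V_A)³ = (1.26576)³ = 2.02793

2.03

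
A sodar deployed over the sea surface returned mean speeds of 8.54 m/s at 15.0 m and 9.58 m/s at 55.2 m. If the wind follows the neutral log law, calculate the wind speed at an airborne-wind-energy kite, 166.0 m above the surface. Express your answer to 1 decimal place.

10.5 m/s

Log law: V ∝ ln(z/z₀). From the pair, with r = V₁/V₂ = 0.89144,
ln z₀ = (ln z₁ − r·ln z₂)/(1 − r) = (2.7081 − 0.89144×4.0110)/0.10856 = -7.9909 → z₀ = 0.0003385 m
V₃ = V₁ · ln(z₃/z₀)/ln(z₁/z₀) = 8.54 × 13.1029/10.6989 = 10.4589 m/s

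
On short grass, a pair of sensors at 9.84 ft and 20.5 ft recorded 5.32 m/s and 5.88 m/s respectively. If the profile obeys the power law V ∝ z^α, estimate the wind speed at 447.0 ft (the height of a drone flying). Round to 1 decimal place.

First find α: α = ln(V₂/V₁)/ln(z₂/z₁) = ln(5.88/5.32)/ln(20.5/9.84) = 0.10008/0.73397 = 0.1364
Extrapolate from 20.5 ft to 447.0 ft: V₃ = 5.88 × (447.0/20.5)^0.1364 = 5.88 × 1.5224 = 8.9516 m/s

9.0 m/s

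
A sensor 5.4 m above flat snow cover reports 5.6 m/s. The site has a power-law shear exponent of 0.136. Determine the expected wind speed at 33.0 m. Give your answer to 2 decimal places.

7.16 m/s

Power-law profile: V₂ = V₁ · (z₂/z₁)^α
V₂ = 5.6 × (33.0/5.4)^0.136 = 5.6 × (6.1111)^0.136
    = 5.6 × 1.2791 = 7.1631 m/s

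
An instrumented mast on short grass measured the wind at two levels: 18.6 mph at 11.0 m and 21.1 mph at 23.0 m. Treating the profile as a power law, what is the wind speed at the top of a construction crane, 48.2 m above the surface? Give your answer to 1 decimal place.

First find α: α = ln(V₂/V₁)/ln(z₂/z₁) = ln(21.1/18.6)/ln(23.0/11.0) = 0.12611/0.73760 = 0.1710
Extrapolate from 23.0 m to 48.2 m: V₃ = 21.1 × (48.2/23.0)^0.1710 = 21.1 × 1.1348 = 23.9453 mph

23.9 mph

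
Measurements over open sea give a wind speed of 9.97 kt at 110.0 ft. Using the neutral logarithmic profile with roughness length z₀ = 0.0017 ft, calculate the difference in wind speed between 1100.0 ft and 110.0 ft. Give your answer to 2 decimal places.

2.07 kt

Log law: V₂ = V₁ · ln(z₂/z₀)/ln(z₁/z₀) = 9.97 × 13.3802/11.0776 = 12.0424 kt
ΔV = 12.0424 − 9.97 = 2.0724 kt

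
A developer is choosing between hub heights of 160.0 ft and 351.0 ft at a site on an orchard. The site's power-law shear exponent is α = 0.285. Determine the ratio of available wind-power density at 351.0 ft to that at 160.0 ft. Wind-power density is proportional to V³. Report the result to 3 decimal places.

1.958

Speed ratio: V_B/V_A = (z_B/z_A)^α = (351.0/160.0)^0.285 = (2.1938)^0.285 = 1.25095
Power-density ratio: P_B/P_A = (V_B/V_A)³ = (1.25095)³ = 1.95756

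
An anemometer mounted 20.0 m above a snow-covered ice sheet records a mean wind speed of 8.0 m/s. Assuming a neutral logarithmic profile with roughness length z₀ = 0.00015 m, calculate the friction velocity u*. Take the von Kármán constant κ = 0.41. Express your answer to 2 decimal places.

Log law: V(z) = (u*/κ) · ln(z/z₀) ⇒ u* = κ · V / ln(z/z₀)
u* = 0.41 × 8.0 / ln(20.0/0.00015) = 0.41 × 8.0 / 11.8006
   = 3.2800 / 11.8006 = 0.2780 m/s

u* ≈ 0.28 m/s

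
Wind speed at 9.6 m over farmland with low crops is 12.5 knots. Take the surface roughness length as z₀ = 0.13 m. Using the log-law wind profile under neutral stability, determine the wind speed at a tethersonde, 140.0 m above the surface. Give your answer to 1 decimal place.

20.3 knots

Log law: V(z) ∝ ln(z/z₀), so V₂/V₁ = ln(z₂/z₀) / ln(z₁/z₀).
ln(140.0/0.13) = 6.9819, ln(9.6/0.13) = 4.3020
V₂ = 12.5 × 6.9819/4.3020 = 12.5 × 1.6229 = 20.2868 knots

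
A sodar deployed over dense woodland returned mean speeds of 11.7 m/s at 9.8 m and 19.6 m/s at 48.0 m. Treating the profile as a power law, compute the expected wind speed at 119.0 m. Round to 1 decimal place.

First find α: α = ln(V₂/V₁)/ln(z₂/z₁) = ln(19.6/11.7)/ln(48.0/9.8) = 0.51594/1.58882 = 0.3247
Extrapolate from 48.0 m to 119.0 m: V₃ = 19.6 × (119.0/48.0)^0.3247 = 19.6 × 1.3429 = 26.3208 m/s

26.3 m/s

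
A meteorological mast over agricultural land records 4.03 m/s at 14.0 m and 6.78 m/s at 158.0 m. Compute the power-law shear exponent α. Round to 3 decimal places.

α ≈ 0.215

Power law: V₂/V₁ = (z₂/z₁)^α ⇒ α = ln(V₂/V₁) / ln(z₂/z₁)
α = ln(6.78/4.03) / ln(158.0/14.0) = ln(1.6824) / ln(11.2857)
  = 0.52021 / 2.42354 = 0.21465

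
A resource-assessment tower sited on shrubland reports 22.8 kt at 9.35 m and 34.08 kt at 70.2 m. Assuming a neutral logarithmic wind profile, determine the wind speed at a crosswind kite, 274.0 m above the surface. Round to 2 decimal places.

Log law: V ∝ ln(z/z₀). From the pair, with r = V₁/V₂ = 0.66901,
ln z₀ = (ln z₁ − r·ln z₂)/(1 − r) = (2.2354 − 0.66901×4.2513)/0.33099 = -1.8395 → z₀ = 0.1589 m
V₃ = V₁ · ln(z₃/z₀)/ln(z₁/z₀) = 22.8 × 7.4526/4.0748 = 41.6996 kt

41.70 kt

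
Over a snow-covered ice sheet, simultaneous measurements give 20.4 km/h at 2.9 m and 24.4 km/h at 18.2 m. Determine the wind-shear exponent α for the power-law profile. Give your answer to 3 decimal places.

α ≈ 0.097

Power law: V₂/V₁ = (z₂/z₁)^α ⇒ α = ln(V₂/V₁) / ln(z₂/z₁)
α = ln(24.4/20.4) / ln(18.2/2.9) = ln(1.1961) / ln(6.2759)
  = 0.17905 / 1.83671 = 0.09748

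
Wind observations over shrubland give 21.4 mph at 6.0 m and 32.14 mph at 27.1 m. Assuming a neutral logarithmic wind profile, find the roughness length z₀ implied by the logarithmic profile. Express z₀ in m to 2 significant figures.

Log law: V(z) ∝ ln(z/z₀). With r = V₁/V₂ = 21.4/32.14 = 0.66584,
r · ln(z₂/z₀) = ln(z₁/z₀) ⇒ ln z₀ = (ln z₁ − r·ln z₂)/(1 − r)
ln z₀ = (1.79176 − 0.66584×3.29953) / 0.33416 = -1.2126
z₀ = exp(-1.2126) = 0.2974 m

z₀ ≈ 0.30 m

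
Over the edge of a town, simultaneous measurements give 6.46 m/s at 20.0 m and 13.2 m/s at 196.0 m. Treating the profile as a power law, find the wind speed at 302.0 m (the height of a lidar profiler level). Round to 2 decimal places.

15.11 m/s

First find α: α = ln(V₂/V₁)/ln(z₂/z₁) = ln(13.2/6.46)/ln(196.0/20.0) = 0.71459/2.28238 = 0.3131
Extrapolate from 196.0 m to 302.0 m: V₃ = 13.2 × (302.0/196.0)^0.3131 = 13.2 × 1.1449 = 15.1132 m/s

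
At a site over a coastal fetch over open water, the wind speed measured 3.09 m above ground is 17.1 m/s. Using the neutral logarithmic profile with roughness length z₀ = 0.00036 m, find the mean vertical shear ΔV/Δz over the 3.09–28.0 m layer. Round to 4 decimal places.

Log law: V₂ = V₁ · ln(z₂/z₀)/ln(z₁/z₀) = 17.1 × 11.2616/9.0576 = 21.2610 m/s
ΔV/Δz = (21.2610 − 17.1)/(28.0 − 3.09) = 4.1610/24.9100 = 0.16704 m/s/m

0.1670 m/s/m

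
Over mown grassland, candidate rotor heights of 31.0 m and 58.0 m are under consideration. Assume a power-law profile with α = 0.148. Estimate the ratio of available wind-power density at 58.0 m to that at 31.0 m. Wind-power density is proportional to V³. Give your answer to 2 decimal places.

Speed ratio: V_B/V_A = (z_B/z_A)^α = (58.0/31.0)^0.148 = (1.8710)^0.148 = 1.09715
Power-density ratio: P_B/P_A = (V_B/V_A)³ = (1.09715)³ = 1.32068

1.32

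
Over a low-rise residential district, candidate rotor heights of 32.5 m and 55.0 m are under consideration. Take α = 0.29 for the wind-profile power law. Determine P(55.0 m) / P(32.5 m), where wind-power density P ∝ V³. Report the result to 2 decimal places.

1.58

Speed ratio: V_B/V_A = (z_B/z_A)^α = (55.0/32.5)^0.29 = (1.6923)^0.29 = 1.16482
Power-density ratio: P_B/P_A = (V_B/V_A)³ = (1.16482)³ = 1.58044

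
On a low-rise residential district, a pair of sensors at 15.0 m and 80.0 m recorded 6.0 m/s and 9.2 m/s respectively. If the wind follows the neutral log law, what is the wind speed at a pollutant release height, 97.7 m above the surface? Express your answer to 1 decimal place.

Log law: V ∝ ln(z/z₀). From the pair, with r = V₁/V₂ = 0.65217,
ln z₀ = (ln z₁ − r·ln z₂)/(1 − r) = (2.7081 − 0.65217×4.3820)/0.34783 = -0.4307 → z₀ = 0.6501 m
V₃ = V₁ · ln(z₃/z₀)/ln(z₁/z₀) = 6.0 × 5.0126/3.1387 = 9.5821 m/s

9.6 m/s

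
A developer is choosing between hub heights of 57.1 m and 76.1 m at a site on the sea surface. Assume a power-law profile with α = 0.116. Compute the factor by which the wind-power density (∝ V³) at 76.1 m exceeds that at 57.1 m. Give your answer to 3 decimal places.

Speed ratio: V_B/V_A = (z_B/z_A)^α = (76.1/57.1)^0.116 = (1.3327)^0.116 = 1.03388
Power-density ratio: P_B/P_A = (V_B/V_A)³ = (1.03388)³ = 1.10513

1.105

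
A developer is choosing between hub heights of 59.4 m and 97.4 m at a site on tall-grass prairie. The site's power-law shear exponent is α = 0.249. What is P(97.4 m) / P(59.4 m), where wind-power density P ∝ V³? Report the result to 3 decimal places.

Speed ratio: V_B/V_A = (z_B/z_A)^α = (97.4/59.4)^0.249 = (1.6397)^0.249 = 1.13104
Power-density ratio: P_B/P_A = (V_B/V_A)³ = (1.13104)³ = 1.44689

1.447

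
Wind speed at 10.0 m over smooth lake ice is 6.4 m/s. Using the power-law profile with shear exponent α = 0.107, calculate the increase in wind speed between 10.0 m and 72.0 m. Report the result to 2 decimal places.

1.51 m/s

Power law: V₂ = V₁ · (z₂/z₁)^α = 6.4 × (7.2000)^0.107 = 7.9052 m/s
ΔV = 7.9052 − 6.4 = 1.5052 m/s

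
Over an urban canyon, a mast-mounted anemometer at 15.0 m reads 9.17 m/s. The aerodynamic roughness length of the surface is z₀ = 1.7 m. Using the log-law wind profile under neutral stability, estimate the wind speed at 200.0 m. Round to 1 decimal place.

Log law: V(z) ∝ ln(z/z₀), so V₂/V₁ = ln(z₂/z₀) / ln(z₁/z₀).
ln(200.0/1.7) = 4.7677, ln(15.0/1.7) = 2.1774
V₂ = 9.17 × 4.7677/2.1774 = 9.17 × 2.1896 = 20.0787 m/s

20.1 m/s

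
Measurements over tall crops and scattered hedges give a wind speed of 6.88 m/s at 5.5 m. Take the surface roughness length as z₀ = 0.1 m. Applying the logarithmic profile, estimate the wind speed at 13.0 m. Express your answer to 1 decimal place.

8.4 m/s

Log law: V(z) ∝ ln(z/z₀), so V₂/V₁ = ln(z₂/z₀) / ln(z₁/z₀).
ln(13.0/0.1) = 4.8675, ln(5.5/0.1) = 4.0073
V₂ = 6.88 × 4.8675/4.0073 = 6.88 × 1.2147 = 8.3568 m/s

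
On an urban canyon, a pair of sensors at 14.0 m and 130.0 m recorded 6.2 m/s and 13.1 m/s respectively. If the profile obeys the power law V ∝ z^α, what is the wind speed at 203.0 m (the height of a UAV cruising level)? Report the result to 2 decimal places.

15.21 m/s

First find α: α = ln(V₂/V₁)/ln(z₂/z₁) = ln(13.1/6.2)/ln(130.0/14.0) = 0.74806/2.22848 = 0.3357
Extrapolate from 130.0 m to 203.0 m: V₃ = 13.1 × (203.0/130.0)^0.3357 = 13.1 × 1.1614 = 15.2140 m/s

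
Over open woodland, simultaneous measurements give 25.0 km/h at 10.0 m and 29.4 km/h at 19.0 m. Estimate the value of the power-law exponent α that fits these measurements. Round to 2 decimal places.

α ≈ 0.25

Power law: V₂/V₁ = (z₂/z₁)^α ⇒ α = ln(V₂/V₁) / ln(z₂/z₁)
α = ln(29.4/25.0) / ln(19.0/10.0) = ln(1.1760) / ln(1.9000)
  = 0.16212 / 0.64185 = 0.25258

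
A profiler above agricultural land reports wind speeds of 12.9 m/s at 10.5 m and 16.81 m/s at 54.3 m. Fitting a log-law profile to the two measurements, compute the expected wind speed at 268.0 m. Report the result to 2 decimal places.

20.61 m/s

Log law: V ∝ ln(z/z₀). From the pair, with r = V₁/V₂ = 0.76740,
ln z₀ = (ln z₁ − r·ln z₂)/(1 − r) = (2.3514 − 0.76740×3.9945)/0.23260 = -3.0698 → z₀ = 0.04643 m
V₃ = V₁ · ln(z₃/z₀)/ln(z₁/z₀) = 12.9 × 8.6607/5.4211 = 20.6089 m/s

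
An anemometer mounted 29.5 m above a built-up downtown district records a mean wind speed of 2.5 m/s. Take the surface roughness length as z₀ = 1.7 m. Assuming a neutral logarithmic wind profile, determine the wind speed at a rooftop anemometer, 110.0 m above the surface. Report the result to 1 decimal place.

Log law: V(z) ∝ ln(z/z₀), so V₂/V₁ = ln(z₂/z₀) / ln(z₁/z₀).
ln(110.0/1.7) = 4.1699, ln(29.5/1.7) = 2.8538
V₂ = 2.5 × 4.1699/2.8538 = 2.5 × 1.4612 = 3.6529 m/s

3.7 m/s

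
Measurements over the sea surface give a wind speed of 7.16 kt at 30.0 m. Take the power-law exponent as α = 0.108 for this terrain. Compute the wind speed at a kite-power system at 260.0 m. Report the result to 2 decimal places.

Power-law profile: V₂ = V₁ · (z₂/z₁)^α
V₂ = 7.16 × (260.0/30.0)^0.108 = 7.16 × (8.6667)^0.108
    = 7.16 × 1.2627 = 9.0407 kt

9.04 kt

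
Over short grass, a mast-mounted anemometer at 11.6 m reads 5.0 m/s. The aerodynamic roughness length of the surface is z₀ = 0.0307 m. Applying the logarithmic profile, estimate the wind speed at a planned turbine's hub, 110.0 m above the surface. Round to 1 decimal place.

6.9 m/s

Log law: V(z) ∝ ln(z/z₀), so V₂/V₁ = ln(z₂/z₀) / ln(z₁/z₀).
ln(110.0/0.0307) = 8.1840, ln(11.6/0.0307) = 5.9345
V₂ = 5.0 × 8.1840/5.9345 = 5.0 × 1.3791 = 6.8953 m/s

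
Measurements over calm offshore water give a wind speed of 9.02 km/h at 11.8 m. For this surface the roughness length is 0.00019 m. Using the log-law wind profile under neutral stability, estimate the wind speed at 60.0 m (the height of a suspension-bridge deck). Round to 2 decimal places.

10.35 km/h

Log law: V(z) ∝ ln(z/z₀), so V₂/V₁ = ln(z₂/z₀) / ln(z₁/z₀).
ln(60.0/0.00019) = 12.6628, ln(11.8/0.00019) = 11.0366
V₂ = 9.02 × 12.6628/11.0366 = 9.02 × 1.1474 = 10.3491 km/h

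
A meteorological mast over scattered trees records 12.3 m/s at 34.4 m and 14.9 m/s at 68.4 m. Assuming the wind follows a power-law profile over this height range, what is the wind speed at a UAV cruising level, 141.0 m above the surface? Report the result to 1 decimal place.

18.2 m/s

First find α: α = ln(V₂/V₁)/ln(z₂/z₁) = ln(14.9/12.3)/ln(68.4/34.4) = 0.19176/0.68732 = 0.2790
Extrapolate from 68.4 m to 141.0 m: V₃ = 14.9 × (141.0/68.4)^0.2790 = 14.9 × 1.2236 = 18.2322 m/s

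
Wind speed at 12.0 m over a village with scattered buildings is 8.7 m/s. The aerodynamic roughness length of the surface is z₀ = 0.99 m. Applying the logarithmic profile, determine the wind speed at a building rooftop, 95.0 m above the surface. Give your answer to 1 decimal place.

15.9 m/s

Log law: V(z) ∝ ln(z/z₀), so V₂/V₁ = ln(z₂/z₀) / ln(z₁/z₀).
ln(95.0/0.99) = 4.5639, ln(12.0/0.99) = 2.4950
V₂ = 8.7 × 4.5639/2.4950 = 8.7 × 1.8293 = 15.9146 m/s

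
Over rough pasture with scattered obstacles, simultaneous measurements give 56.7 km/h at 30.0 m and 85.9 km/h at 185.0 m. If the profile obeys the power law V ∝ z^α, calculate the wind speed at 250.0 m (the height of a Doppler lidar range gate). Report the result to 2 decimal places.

First find α: α = ln(V₂/V₁)/ln(z₂/z₁) = ln(85.9/56.7)/ln(185.0/30.0) = 0.41541/1.81916 = 0.2284
Extrapolate from 185.0 m to 250.0 m: V₃ = 85.9 × (250.0/185.0)^0.2284 = 85.9 × 1.0712 = 92.0141 km/h

92.01 km/h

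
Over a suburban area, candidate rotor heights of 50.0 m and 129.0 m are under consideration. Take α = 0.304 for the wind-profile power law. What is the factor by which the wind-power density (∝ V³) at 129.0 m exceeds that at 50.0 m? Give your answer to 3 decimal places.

2.374

Speed ratio: V_B/V_A = (z_B/z_A)^α = (129.0/50.0)^0.304 = (2.5800)^0.304 = 1.33393
Power-density ratio: P_B/P_A = (V_B/V_A)³ = (1.33393)³ = 2.37354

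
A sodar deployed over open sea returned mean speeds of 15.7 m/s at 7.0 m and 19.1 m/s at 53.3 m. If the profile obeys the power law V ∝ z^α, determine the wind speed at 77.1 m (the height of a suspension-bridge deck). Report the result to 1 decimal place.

19.8 m/s

First find α: α = ln(V₂/V₁)/ln(z₂/z₁) = ln(19.1/15.7)/ln(53.3/7.0) = 0.19603/2.03003 = 0.0966
Extrapolate from 53.3 m to 77.1 m: V₃ = 19.1 × (77.1/53.3)^0.0966 = 19.1 × 1.0363 = 19.7932 m/s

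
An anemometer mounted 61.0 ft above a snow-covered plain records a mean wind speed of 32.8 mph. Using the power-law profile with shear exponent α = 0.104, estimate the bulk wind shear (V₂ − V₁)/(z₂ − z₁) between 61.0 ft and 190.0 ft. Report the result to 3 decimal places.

0.032 mph/ft

Power law: V₂ = V₁ · (z₂/z₁)^α = 32.8 × (3.1148)^0.104 = 36.9139 mph
ΔV/Δz = (36.9139 − 32.8)/(190.0 − 61.0) = 4.1139/129.0000 = 0.03189 mph/ft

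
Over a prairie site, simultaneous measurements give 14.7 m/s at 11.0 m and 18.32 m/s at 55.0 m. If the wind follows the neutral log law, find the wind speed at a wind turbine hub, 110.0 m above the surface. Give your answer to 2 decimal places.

19.88 m/s

Log law: V ∝ ln(z/z₀). From the pair, with r = V₁/V₂ = 0.80240,
ln z₀ = (ln z₁ − r·ln z₂)/(1 − r) = (2.3979 − 0.80240×4.0073)/0.19760 = -4.1377 → z₀ = 0.01596 m
V₃ = V₁ · ln(z₃/z₀)/ln(z₁/z₀) = 14.7 × 8.8381/6.5356 = 19.8790 m/s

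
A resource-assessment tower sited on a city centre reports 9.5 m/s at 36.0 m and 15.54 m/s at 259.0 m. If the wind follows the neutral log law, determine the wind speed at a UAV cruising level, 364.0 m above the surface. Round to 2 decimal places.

16.58 m/s

Log law: V ∝ ln(z/z₀). From the pair, with r = V₁/V₂ = 0.61133,
ln z₀ = (ln z₁ − r·ln z₂)/(1 − r) = (3.5835 − 0.61133×5.5568)/0.38867 = 0.4798 → z₀ = 1.616 m
V₃ = V₁ · ln(z₃/z₀)/ln(z₁/z₀) = 9.5 × 5.4173/3.1037 = 16.5817 m/s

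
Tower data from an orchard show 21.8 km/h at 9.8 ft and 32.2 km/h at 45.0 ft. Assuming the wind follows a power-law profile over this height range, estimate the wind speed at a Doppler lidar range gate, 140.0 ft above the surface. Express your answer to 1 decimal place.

43.1 km/h

First find α: α = ln(V₂/V₁)/ln(z₂/z₁) = ln(32.2/21.8)/ln(45.0/9.8) = 0.39006/1.52428 = 0.2559
Extrapolate from 45.0 ft to 140.0 ft: V₃ = 32.2 × (140.0/45.0)^0.2559 = 32.2 × 1.3370 = 43.0517 km/h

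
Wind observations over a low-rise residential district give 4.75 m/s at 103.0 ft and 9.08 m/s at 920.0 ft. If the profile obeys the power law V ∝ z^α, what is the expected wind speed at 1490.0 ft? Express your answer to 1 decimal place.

10.5 m/s

First find α: α = ln(V₂/V₁)/ln(z₂/z₁) = ln(9.08/4.75)/ln(920.0/103.0) = 0.64793/2.18964 = 0.2959
Extrapolate from 920.0 ft to 1490.0 ft: V₃ = 9.08 × (1490.0/920.0)^0.2959 = 9.08 × 1.1534 = 10.4724 m/s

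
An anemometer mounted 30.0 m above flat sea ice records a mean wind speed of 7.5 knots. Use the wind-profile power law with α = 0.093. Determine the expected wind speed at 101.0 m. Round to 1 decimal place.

8.4 knots

Power-law profile: V₂ = V₁ · (z₂/z₁)^α
V₂ = 7.5 × (101.0/30.0)^0.093 = 7.5 × (3.3667)^0.093
    = 7.5 × 1.1195 = 8.3964 knots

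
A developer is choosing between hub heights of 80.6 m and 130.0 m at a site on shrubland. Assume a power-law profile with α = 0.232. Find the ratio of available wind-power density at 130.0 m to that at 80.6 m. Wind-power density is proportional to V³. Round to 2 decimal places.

Speed ratio: V_B/V_A = (z_B/z_A)^α = (130.0/80.6)^0.232 = (1.6129)^0.232 = 1.11729
Power-density ratio: P_B/P_A = (V_B/V_A)³ = (1.11729)³ = 1.39475

1.39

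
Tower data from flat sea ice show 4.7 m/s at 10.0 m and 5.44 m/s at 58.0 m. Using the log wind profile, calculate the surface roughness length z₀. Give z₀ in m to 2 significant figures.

Log law: V(z) ∝ ln(z/z₀). With r = V₁/V₂ = 4.7/5.44 = 0.86397,
r · ln(z₂/z₀) = ln(z₁/z₀) ⇒ ln z₀ = (ln z₁ − r·ln z₂)/(1 − r)
ln z₀ = (2.30259 − 0.86397×4.06044) / 0.13603 = -8.8622
z₀ = exp(-8.8622) = 0.0001416 m

z₀ ≈ 0.00014 m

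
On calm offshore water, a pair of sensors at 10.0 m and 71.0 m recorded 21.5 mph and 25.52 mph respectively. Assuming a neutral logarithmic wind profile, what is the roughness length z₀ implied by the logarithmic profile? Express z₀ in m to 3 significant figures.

z₀ ≈ 0.000280 m

Log law: V(z) ∝ ln(z/z₀). With r = V₁/V₂ = 21.5/25.52 = 0.84248,
r · ln(z₂/z₀) = ln(z₁/z₀) ⇒ ln z₀ = (ln z₁ − r·ln z₂)/(1 − r)
ln z₀ = (2.30259 − 0.84248×4.26268) / 0.15752 = -8.1805
z₀ = exp(-8.1805) = 0.0002801 m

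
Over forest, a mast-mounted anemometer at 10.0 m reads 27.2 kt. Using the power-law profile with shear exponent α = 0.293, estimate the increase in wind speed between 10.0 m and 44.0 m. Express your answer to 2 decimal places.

14.79 kt

Power law: V₂ = V₁ · (z₂/z₁)^α = 27.2 × (4.4000)^0.293 = 41.9856 kt
ΔV = 41.9856 − 27.2 = 14.7856 kt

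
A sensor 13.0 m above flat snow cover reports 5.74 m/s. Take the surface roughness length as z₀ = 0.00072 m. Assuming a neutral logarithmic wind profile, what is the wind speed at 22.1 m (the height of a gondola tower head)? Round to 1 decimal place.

6.1 m/s

Log law: V(z) ∝ ln(z/z₀), so V₂/V₁ = ln(z₂/z₀) / ln(z₁/z₀).
ln(22.1/0.00072) = 10.3318, ln(13.0/0.00072) = 9.8012
V₂ = 5.74 × 10.3318/9.8012 = 5.74 × 1.0541 = 6.0508 m/s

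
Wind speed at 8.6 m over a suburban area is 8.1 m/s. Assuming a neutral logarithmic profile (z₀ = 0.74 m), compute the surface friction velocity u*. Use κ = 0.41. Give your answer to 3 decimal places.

u* ≈ 1.354 m/s

Log law: V(z) = (u*/κ) · ln(z/z₀) ⇒ u* = κ · V / ln(z/z₀)
u* = 0.41 × 8.1 / ln(8.6/0.74) = 0.41 × 8.1 / 2.4529
   = 3.3210 / 2.4529 = 1.3539 m/s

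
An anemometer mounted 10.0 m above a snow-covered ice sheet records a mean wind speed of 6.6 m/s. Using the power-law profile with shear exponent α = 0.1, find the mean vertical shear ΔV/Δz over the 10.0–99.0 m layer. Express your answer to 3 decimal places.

0.019 m/s/m

Power law: V₂ = V₁ · (z₂/z₁)^α = 6.6 × (9.9000)^0.1 = 8.3006 m/s
ΔV/Δz = (8.3006 − 6.6)/(99.0 − 10.0) = 1.7006/89.0000 = 0.01911 m/s/m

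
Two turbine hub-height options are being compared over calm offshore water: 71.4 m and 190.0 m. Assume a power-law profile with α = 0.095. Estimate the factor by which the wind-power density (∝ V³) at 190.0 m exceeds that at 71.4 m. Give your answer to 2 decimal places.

Speed ratio: V_B/V_A = (z_B/z_A)^α = (190.0/71.4)^0.095 = (2.6611)^0.095 = 1.09744
Power-density ratio: P_B/P_A = (V_B/V_A)³ = (1.09744)³ = 1.32172

1.32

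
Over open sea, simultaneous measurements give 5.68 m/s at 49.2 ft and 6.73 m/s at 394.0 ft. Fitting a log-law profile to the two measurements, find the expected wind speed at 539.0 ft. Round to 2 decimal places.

Log law: V ∝ ln(z/z₀). From the pair, with r = V₁/V₂ = 0.84398,
ln z₀ = (ln z₁ − r·ln z₂)/(1 − r) = (3.8959 − 0.84398×5.9764)/0.15602 = -7.3584 → z₀ = 0.0006372 ft
V₃ = V₁ · ln(z₃/z₀)/ln(z₁/z₀) = 5.68 × 13.6481/11.2543 = 6.8882 m/s

6.89 m/s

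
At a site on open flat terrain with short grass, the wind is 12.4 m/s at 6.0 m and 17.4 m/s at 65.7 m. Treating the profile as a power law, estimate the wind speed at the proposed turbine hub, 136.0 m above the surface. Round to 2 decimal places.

19.29 m/s

First find α: α = ln(V₂/V₁)/ln(z₂/z₁) = ln(17.4/12.4)/ln(65.7/6.0) = 0.33877/2.39334 = 0.1415
Extrapolate from 65.7 m to 136.0 m: V₃ = 17.4 × (136.0/65.7)^0.1415 = 17.4 × 1.1085 = 19.2875 m/s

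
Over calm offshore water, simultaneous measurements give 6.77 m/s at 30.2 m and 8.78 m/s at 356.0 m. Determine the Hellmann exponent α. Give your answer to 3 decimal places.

α ≈ 0.105

Power law: V₂/V₁ = (z₂/z₁)^α ⇒ α = ln(V₂/V₁) / ln(z₂/z₁)
α = ln(8.78/6.77) / ln(356.0/30.2) = ln(1.2969) / ln(11.7881)
  = 0.25998 / 2.46709 = 0.10538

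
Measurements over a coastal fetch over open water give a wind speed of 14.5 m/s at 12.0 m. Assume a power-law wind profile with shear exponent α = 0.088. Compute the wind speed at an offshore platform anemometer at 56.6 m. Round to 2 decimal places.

16.62 m/s

Power-law profile: V₂ = V₁ · (z₂/z₁)^α
V₂ = 14.5 × (56.6/12.0)^0.088 = 14.5 × (4.7167)^0.088
    = 14.5 × 1.1463 = 16.6206 m/s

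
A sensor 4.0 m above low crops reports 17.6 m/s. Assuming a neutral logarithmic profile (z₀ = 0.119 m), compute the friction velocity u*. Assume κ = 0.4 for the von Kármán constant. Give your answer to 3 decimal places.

u* ≈ 2.003 m/s

Log law: V(z) = (u*/κ) · ln(z/z₀) ⇒ u* = κ · V / ln(z/z₀)
u* = 0.4 × 17.6 / ln(4.0/0.119) = 0.4 × 17.6 / 3.5149
   = 7.0400 / 3.5149 = 2.0029 m/s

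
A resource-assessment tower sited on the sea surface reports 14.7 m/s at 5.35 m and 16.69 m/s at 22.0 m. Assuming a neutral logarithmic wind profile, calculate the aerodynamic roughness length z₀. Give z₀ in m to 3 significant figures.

Log law: V(z) ∝ ln(z/z₀). With r = V₁/V₂ = 14.7/16.69 = 0.88077,
r · ln(z₂/z₀) = ln(z₁/z₀) ⇒ ln z₀ = (ln z₁ − r·ln z₂)/(1 − r)
ln z₀ = (1.67710 − 0.88077×3.09104) / 0.11923 = -8.7676
z₀ = exp(-8.7676) = 0.0001557 m

z₀ ≈ 0.000156 m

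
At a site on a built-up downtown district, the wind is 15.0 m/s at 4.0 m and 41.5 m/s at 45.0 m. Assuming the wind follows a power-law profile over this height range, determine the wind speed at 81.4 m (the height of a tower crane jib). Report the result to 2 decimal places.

First find α: α = ln(V₂/V₁)/ln(z₂/z₁) = ln(41.5/15.0)/ln(45.0/4.0) = 1.01764/2.42037 = 0.4204
Extrapolate from 45.0 m to 81.4 m: V₃ = 41.5 × (81.4/45.0)^0.4204 = 41.5 × 1.2830 = 53.2448 m/s

53.24 m/s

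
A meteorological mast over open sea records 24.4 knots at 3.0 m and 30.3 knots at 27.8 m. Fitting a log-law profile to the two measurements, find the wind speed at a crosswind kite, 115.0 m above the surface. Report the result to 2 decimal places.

Log law: V ∝ ln(z/z₀). From the pair, with r = V₁/V₂ = 0.80528,
ln z₀ = (ln z₁ − r·ln z₂)/(1 − r) = (1.0986 − 0.80528×3.3250)/0.19472 = -8.1090 → z₀ = 0.0003008 m
V₃ = V₁ · ln(z₃/z₀)/ln(z₁/z₀) = 24.4 × 12.8539/9.2076 = 34.0627 knots

34.06 knots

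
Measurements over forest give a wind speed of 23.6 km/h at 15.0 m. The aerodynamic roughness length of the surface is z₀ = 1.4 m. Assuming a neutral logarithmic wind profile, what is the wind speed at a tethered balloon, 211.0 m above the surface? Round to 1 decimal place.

Log law: V(z) ∝ ln(z/z₀), so V₂/V₁ = ln(z₂/z₀) / ln(z₁/z₀).
ln(211.0/1.4) = 5.0154, ln(15.0/1.4) = 2.3716
V₂ = 23.6 × 5.0154/2.3716 = 23.6 × 2.1148 = 49.9090 km/h

49.9 km/h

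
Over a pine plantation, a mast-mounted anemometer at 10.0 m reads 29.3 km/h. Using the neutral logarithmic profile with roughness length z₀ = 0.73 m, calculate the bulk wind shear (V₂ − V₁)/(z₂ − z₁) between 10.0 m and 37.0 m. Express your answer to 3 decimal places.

0.542 km/h/m

Log law: V₂ = V₁ · ln(z₂/z₀)/ln(z₁/z₀) = 29.3 × 3.9256/2.6173 = 43.9465 km/h
ΔV/Δz = (43.9465 − 29.3)/(37.0 − 10.0) = 14.6465/27.0000 = 0.54246 km/h/m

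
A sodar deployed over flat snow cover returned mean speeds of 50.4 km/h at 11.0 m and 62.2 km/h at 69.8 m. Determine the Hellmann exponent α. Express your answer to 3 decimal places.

Power law: V₂/V₁ = (z₂/z₁)^α ⇒ α = ln(V₂/V₁) / ln(z₂/z₁)
α = ln(62.2/50.4) / ln(69.8/11.0) = ln(1.2341) / ln(6.3455)
  = 0.21036 / 1.84774 = 0.11385

α ≈ 0.114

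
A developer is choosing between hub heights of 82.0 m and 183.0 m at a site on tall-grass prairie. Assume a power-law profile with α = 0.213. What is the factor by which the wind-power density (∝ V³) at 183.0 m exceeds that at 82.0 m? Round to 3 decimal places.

Speed ratio: V_B/V_A = (z_B/z_A)^α = (183.0/82.0)^0.213 = (2.2317)^0.213 = 1.18648
Power-density ratio: P_B/P_A = (V_B/V_A)³ = (1.18648)³ = 1.67024

1.670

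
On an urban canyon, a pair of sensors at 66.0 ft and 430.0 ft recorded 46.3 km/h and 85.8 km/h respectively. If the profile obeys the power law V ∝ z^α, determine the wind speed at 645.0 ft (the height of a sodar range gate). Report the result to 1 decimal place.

First find α: α = ln(V₂/V₁)/ln(z₂/z₁) = ln(85.8/46.3)/ln(430.0/66.0) = 0.61688/1.87413 = 0.3292
Extrapolate from 430.0 ft to 645.0 ft: V₃ = 85.8 × (645.0/430.0)^0.3292 = 85.8 × 1.1428 = 98.0502 km/h

98.1 km/h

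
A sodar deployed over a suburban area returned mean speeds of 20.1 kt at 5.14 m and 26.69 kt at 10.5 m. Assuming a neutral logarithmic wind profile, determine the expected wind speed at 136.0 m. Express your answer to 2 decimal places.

Log law: V ∝ ln(z/z₀). From the pair, with r = V₁/V₂ = 0.75309,
ln z₀ = (ln z₁ − r·ln z₂)/(1 − r) = (1.6371 − 0.75309×2.3514)/0.24691 = -0.5417 → z₀ = 0.5818 m
V₃ = V₁ · ln(z₃/z₀)/ln(z₁/z₀) = 20.1 × 5.4543/2.1787 = 50.3192 kt

50.32 kt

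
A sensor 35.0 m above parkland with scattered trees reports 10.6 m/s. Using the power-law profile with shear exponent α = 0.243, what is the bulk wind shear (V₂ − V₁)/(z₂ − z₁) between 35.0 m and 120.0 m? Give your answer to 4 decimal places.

0.0435 m/s/m

Power law: V₂ = V₁ · (z₂/z₁)^α = 10.6 × (3.4286)^0.243 = 14.3001 m/s
ΔV/Δz = (14.3001 − 10.6)/(120.0 − 35.0) = 3.7001/85.0000 = 0.04353 m/s/m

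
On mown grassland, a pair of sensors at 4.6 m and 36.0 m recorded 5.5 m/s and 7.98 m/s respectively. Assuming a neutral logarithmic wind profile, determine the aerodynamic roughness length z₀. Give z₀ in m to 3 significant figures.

Log law: V(z) ∝ ln(z/z₀). With r = V₁/V₂ = 5.5/7.98 = 0.68922,
r · ln(z₂/z₀) = ln(z₁/z₀) ⇒ ln z₀ = (ln z₁ − r·ln z₂)/(1 − r)
ln z₀ = (1.52606 − 0.68922×3.58352) / 0.31078 = -3.0369
z₀ = exp(-3.0369) = 0.04799 m

z₀ ≈ 0.0480 m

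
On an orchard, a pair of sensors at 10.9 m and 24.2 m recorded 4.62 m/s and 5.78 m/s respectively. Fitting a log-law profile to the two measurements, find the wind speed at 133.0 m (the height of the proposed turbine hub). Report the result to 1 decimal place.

8.3 m/s

Log law: V ∝ ln(z/z₀). From the pair, with r = V₁/V₂ = 0.79931,
ln z₀ = (ln z₁ − r·ln z₂)/(1 − r) = (2.3888 − 0.79931×3.1864)/0.20069 = -0.7878 → z₀ = 0.4548 m
V₃ = V₁ · ln(z₃/z₀)/ln(z₁/z₀) = 4.62 × 5.6782/3.1766 = 8.2583 m/s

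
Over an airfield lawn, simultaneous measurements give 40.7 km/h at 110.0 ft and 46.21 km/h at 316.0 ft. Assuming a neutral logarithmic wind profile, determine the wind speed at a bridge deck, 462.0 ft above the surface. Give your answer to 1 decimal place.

48.2 km/h

Log law: V ∝ ln(z/z₀). From the pair, with r = V₁/V₂ = 0.88076,
ln z₀ = (ln z₁ − r·ln z₂)/(1 − r) = (4.7005 − 0.88076×5.7557)/0.11924 = -3.0943 → z₀ = 0.04531 ft
V₃ = V₁ · ln(z₃/z₀)/ln(z₁/z₀) = 40.7 × 9.2298/7.7948 = 48.1932 km/h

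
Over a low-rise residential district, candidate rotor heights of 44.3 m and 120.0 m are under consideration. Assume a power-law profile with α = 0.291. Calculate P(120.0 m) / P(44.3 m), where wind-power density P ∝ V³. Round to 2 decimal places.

2.39

Speed ratio: V_B/V_A = (z_B/z_A)^α = (120.0/44.3)^0.291 = (2.7088)^0.291 = 1.33641
Power-density ratio: P_B/P_A = (V_B/V_A)³ = (1.33641)³ = 2.38679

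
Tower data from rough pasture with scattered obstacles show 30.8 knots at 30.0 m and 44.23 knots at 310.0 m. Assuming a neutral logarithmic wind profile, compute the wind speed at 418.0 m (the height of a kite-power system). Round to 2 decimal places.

45.95 knots

Log law: V ∝ ln(z/z₀). From the pair, with r = V₁/V₂ = 0.69636,
ln z₀ = (ln z₁ − r·ln z₂)/(1 − r) = (3.4012 − 0.69636×5.7366)/0.30364 = -1.9547 → z₀ = 0.1416 m
V₃ = V₁ · ln(z₃/z₀)/ln(z₁/z₀) = 30.8 × 7.9902/5.3559 = 45.9489 knots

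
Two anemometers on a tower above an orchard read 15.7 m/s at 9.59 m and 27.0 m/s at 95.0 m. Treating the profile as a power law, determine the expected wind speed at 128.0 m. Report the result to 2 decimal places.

28.97 m/s

First find α: α = ln(V₂/V₁)/ln(z₂/z₁) = ln(27.0/15.7)/ln(95.0/9.59) = 0.54218/2.29316 = 0.2364
Extrapolate from 95.0 m to 128.0 m: V₃ = 27.0 × (128.0/95.0)^0.2364 = 27.0 × 1.0730 = 28.9720 m/s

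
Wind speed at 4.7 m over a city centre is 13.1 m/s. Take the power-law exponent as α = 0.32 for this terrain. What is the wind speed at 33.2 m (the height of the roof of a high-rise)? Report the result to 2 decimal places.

Power-law profile: V₂ = V₁ · (z₂/z₁)^α
V₂ = 13.1 × (33.2/4.7)^0.32 = 13.1 × (7.0638)^0.32
    = 13.1 × 1.8694 = 24.4886 m/s

24.49 m/s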